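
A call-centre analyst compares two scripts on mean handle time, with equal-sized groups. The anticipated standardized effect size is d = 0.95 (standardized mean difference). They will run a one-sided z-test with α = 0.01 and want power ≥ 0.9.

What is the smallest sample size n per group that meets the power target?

n = 29 per group

For power 0.9 need Φ(δ − z_{0.01}) = 0.9, so δ = z_{0.01} + z_{0.10} = 2.326 + 1.282 = 3.608.
δ = d·√(n/2) ⇒ n = 2(δ/d)² = 2 × (3.608 / 0.95)² = 28.85.
Round up to the next whole unit.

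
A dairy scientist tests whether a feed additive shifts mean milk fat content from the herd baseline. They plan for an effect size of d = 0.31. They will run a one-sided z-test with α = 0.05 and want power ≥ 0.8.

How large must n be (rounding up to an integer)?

For power 0.8 need Φ(δ − z_{0.05}) = 0.8, so δ = z_{0.05} + z_{0.20} = 1.645 + 0.842 = 2.486.
δ = d·√n ⇒ n = (δ/d)² = (2.486 / 0.31)² = 64.33.
Rounding up, n = 65.

n = 65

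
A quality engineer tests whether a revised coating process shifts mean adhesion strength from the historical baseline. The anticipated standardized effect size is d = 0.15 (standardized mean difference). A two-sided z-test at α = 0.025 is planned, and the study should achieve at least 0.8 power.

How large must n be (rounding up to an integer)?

For power 0.8 need Φ(δ − z_{0.0125}) = 0.8, so δ = z_{0.0125} + z_{0.20} = 2.241 + 0.842 = 3.083.
(Ignoring the negligible lower-tail rejection probability gives the usual closed-form inversion.)
δ = d·√n ⇒ n = (δ/d)² = (3.083 / 0.15)² = 422.45.
Rounding up, n = 423.

n = 423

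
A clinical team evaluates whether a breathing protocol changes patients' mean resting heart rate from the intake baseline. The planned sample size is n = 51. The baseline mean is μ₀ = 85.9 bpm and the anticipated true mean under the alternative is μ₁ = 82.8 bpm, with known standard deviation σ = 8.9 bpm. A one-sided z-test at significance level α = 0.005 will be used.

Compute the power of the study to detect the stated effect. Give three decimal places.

Standardized effect: d = |μ₁ − μ₀| / σ = |82.8 − 85.9| / 8.9 = 0.3483
Noncentrality parameter: δ = d·√n = 0.3483 × √51 = 2.4875
Critical value for a one-sided test at α = 0.005: z_α = 2.576.
Power = Φ(δ − 2.576) = Φ(-0.088) = 0.4648.

Power ≈ 0.465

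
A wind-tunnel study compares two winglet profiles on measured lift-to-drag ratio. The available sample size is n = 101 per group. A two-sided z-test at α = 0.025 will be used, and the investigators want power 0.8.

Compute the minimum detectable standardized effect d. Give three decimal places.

d ≈ 0.434

Required noncentrality: δ = z_{0.0125} + z_{0.20} = 2.241 + 0.842 = 3.083.
(The second rejection-region term Φ(−δ − z_{α/2}) is negligible and dropped.)
δ = d·√(n/2) ⇒ d = δ/√(n/2) = 3.083/√(101/2) = 0.4338.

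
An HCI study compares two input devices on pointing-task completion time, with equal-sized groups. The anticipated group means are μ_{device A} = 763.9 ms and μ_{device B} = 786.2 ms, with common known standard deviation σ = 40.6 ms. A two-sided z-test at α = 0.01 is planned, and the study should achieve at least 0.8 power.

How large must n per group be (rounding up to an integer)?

Standardized effect: d = |μ_{device A} − μ_{device B}| / σ = |763.9 − 786.2| / 40.6 = 0.5493
Set Φ(δ − 2.576) = 0.8; then δ − 2.576 = Φ⁻¹(0.8) = 0.842, giving δ = 3.417.
(Ignoring the negligible lower-tail rejection probability gives the usual closed-form inversion.)
δ = d·√(n/2) ⇒ n = 2(δ/d)² = 2 × (3.417 / 0.5493)² = 77.42.
Round up to the next whole unit.

n = 78 per group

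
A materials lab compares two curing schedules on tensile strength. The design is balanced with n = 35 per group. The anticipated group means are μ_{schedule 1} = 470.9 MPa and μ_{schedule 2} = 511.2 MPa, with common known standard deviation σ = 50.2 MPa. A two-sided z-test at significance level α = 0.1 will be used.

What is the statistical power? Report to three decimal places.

Power ≈ 0.957

Standardized effect: d = |μ_{schedule 1} − μ_{schedule 2}| / σ = |470.9 − 511.2| / 50.2 = 0.8028
Noncentrality parameter: λ = d·√(n/2) = 0.8028 × √(35/2) = 3.3583
Two-sided α = 0.1 → critical value z_{0.05} = 1.645.
Power = Φ(λ − 1.645) + Φ(−λ − 1.645) = Φ(1.713) + Φ(-5.003) = 0.9567 + 0.0000 = 0.9567.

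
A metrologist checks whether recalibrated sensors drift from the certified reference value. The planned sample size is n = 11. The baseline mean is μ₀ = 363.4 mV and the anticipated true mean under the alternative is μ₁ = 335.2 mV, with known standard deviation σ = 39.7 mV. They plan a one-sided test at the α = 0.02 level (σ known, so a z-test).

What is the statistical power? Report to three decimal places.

Power ≈ 0.619

Standardized effect: d = |μ₁ − μ₀| / σ = |335.2 − 363.4| / 39.7 = 0.7103
Noncentrality parameter: δ = d·√n = 0.7103 × √11 = 2.3559
One-sided α = 0.02 → critical value z_{0.02} = 2.054.
Power = P(Z > 2.054 − δ) = Φ(0.302) = 0.6187.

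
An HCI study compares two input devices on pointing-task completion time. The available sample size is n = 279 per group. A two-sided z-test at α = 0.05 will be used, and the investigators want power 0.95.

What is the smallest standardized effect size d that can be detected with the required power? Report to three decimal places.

Need Φ(δ − 1.960) = 0.95, so δ = 1.960 + 1.645 = 3.605.
(Lower-tail contribution to power is negligible for δ > 0.)
δ = d·√(n/2) ⇒ d = δ/√(n/2) = 3.605/√(279/2) = 0.3052.

d ≈ 0.305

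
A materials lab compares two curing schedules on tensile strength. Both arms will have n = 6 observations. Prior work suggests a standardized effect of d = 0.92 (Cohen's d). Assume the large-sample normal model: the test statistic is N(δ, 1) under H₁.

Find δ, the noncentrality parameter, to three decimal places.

δ ≈ 1.593

δ = d·√(n/2) = 0.92 × √(6/2) = 1.5935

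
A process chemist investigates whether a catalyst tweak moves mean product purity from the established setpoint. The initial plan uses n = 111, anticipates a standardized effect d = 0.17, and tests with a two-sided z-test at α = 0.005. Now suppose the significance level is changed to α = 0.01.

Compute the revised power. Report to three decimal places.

Power ≈ 0.216

δ = d·√n = 0.17 × √111 = 1.7911 (unchanged). New critical value: z_{0.005} = 2.576.
Revised power = Φ(δ − 2.576) + Φ(−δ − 2.576) = Φ(-0.785) + Φ(-4.367) = 0.2163 + 0.0000 = 0.2163.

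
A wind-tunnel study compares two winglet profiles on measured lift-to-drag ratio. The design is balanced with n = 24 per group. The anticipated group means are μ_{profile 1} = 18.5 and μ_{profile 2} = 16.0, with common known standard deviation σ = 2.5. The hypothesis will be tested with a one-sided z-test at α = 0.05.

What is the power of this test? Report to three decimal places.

Standardized effect: d = |μ_{profile 1} − μ_{profile 2}| / σ = |18.5 − 16.0| / 2.5 = 1.0000
Noncentrality parameter: δ = d·√(n/2) = 1.0000 × √(24/2) = 3.4641
One-sided α = 0.05 → critical value z_{0.05} = 1.645.
Power = Φ(δ − 1.645) = Φ(1.819) = 0.9656.

Power ≈ 0.966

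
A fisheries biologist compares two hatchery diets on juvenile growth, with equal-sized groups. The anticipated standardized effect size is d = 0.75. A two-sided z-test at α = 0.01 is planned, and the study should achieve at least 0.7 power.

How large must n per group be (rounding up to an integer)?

n = 35 per group

For power 0.7 need Φ(δ − z_{0.005}) = 0.7, so δ = z_{0.005} + z_{0.30} = 2.576 + 0.524 = 3.100.
(Ignoring the negligible lower-tail rejection probability gives the usual closed-form inversion.)
δ = d·√(n/2) ⇒ n = 2(δ/d)² = 2 × (3.100 / 0.75)² = 34.17.
Rounding up, n = 35 per group.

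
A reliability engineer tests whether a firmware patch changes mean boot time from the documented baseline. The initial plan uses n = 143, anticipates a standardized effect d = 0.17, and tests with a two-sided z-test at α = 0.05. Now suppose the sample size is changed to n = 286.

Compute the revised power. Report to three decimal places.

Power ≈ 0.820

With n = 286: δ = d·√n = 0.17 × √286 = 2.8750. Critical value z_{0.025} = 1.960.
Revised power = Φ(δ − 1.960) + Φ(−δ − 1.960) = Φ(0.915) + Φ(-4.835) = 0.8199 + 0.0000 = 0.8199.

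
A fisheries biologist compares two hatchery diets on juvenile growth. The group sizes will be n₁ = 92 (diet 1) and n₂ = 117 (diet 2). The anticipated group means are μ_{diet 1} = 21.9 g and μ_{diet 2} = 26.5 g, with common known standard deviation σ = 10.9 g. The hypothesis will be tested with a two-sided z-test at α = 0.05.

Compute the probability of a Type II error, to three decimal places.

Standardized effect: d = |μ_{diet 1} − μ_{diet 2}| / σ = |21.9 − 26.5| / 10.9 = 0.4220
Noncentrality parameter: λ = d / √(1/n₁ + 1/n₂) = 0.4220 / √(1/92 + 1/117) = 3.0286
Two-sided α = 0.05 → critical value z_{0.025} = 1.960.
Power = Φ(λ − 1.960) + Φ(−λ − 1.960) = Φ(1.069) + Φ(-4.989) = 0.8574 + 0.0000 = 0.8574.
Type II error: β = 1 − power = 1 − 0.8574 = 0.1426.

β ≈ 0.143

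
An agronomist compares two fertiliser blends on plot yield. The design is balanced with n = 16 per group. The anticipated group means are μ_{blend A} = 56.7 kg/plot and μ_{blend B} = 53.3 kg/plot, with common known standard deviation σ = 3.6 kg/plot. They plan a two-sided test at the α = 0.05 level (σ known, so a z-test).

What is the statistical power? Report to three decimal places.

Standardized effect: d = |μ_{blend A} − μ_{blend B}| / σ = |56.7 − 53.3| / 3.6 = 0.9444
Noncentrality parameter: λ = d·√(n/2) = 0.9444 × √(16/2) = 2.6713
Two-sided α = 0.05 → critical value z_{0.025} = 1.960.
Power = Φ(λ − 1.960) + Φ(−λ − 1.960) = Φ(0.711) + Φ(-4.631) = 0.7616 + 0.0000 = 0.7616.

Power ≈ 0.762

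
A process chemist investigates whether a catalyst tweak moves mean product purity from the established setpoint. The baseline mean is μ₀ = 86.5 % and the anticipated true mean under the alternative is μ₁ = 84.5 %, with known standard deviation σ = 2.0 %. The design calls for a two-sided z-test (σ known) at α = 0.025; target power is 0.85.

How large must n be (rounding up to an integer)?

Standardized effect: d = |μ₁ − μ₀| / σ = |84.5 − 86.5| / 2.0 = 1.0000
Set Φ(δ − 2.241) = 0.85; then δ − 2.241 = Φ⁻¹(0.85) = 1.036, giving δ = 3.278.
(Ignoring the negligible lower-tail rejection probability gives the usual closed-form inversion.)
δ = d·√n ⇒ n = (δ/d)² = (3.278 / 1.0000)² = 10.74.
Rounding up, n = 11.

n = 11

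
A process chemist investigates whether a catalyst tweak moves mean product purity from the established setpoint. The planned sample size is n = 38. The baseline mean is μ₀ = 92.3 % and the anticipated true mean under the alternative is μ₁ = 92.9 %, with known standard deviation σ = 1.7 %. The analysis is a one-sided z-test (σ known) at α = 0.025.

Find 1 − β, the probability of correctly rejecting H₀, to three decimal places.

Power ≈ 0.585

Standardized effect: d = |μ₁ − μ₀| / σ = |92.9 − 92.3| / 1.7 = 0.3529
Noncentrality parameter: δ = d·√n = 0.3529 × √38 = 2.1757
Critical value for a one-sided test at α = 0.025: z_α = 1.960.
Power = P(Z > 1.960 − δ) = Φ(0.216) = 0.5854.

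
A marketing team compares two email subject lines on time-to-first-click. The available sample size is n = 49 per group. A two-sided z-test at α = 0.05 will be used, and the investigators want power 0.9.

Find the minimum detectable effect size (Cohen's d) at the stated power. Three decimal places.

d ≈ 0.655

Required noncentrality: δ = z_{0.025} + z_{0.10} = 1.960 + 1.282 = 3.242.
(Lower-tail contribution to power is negligible for δ > 0.)
δ = d·√(n/2) ⇒ d = δ/√(n/2) = 3.242/√(49/2) = 0.6549.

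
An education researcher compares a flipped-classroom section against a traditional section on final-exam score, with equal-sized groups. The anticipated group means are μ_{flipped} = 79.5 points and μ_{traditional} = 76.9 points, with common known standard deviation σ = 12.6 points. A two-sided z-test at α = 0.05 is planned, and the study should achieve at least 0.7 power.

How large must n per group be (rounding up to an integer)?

n = 290 per group

Standardized effect: d = |μ_{flipped} − μ_{traditional}| / σ = |79.5 − 76.9| / 12.6 = 0.2063
For power 0.7 need Φ(δ − z_{0.025}) = 0.7, so δ = z_{0.025} + z_{0.30} = 1.960 + 0.524 = 2.484.
(The Φ(−δ − z_{α/2}) term is vanishingly small for δ > 0 and is dropped in the standard sample-size formula.)
δ = d·√(n/2) ⇒ n = 2(δ/d)² = 2 × (2.484 / 0.2063)² = 289.90.
Round up to the next whole unit.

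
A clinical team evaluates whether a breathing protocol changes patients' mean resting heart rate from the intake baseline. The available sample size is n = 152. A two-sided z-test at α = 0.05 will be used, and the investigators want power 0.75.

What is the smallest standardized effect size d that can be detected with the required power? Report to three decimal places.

Required noncentrality: δ = z_{0.025} + z_{0.25} = 1.960 + 0.674 = 2.634.
(Lower-tail contribution to power is negligible for δ > 0.)
δ = d·√n ⇒ d = δ/√n = 2.634/√152 = 0.2137.

d ≈ 0.214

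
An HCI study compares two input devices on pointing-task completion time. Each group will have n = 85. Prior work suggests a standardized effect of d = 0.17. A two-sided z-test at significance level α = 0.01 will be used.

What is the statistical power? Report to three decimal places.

Power ≈ 0.071

Noncentrality parameter: δ = d·√(n/2) = 0.17 × √(85/2) = 1.1083
Critical value for a two-sided test at α = 0.01: z_{α/2} = 2.576.
Power = Φ(δ − 2.576) + Φ(−δ − 2.576) = Φ(-1.468) + Φ(-3.684) = 0.0711 + 0.0001 = 0.0712.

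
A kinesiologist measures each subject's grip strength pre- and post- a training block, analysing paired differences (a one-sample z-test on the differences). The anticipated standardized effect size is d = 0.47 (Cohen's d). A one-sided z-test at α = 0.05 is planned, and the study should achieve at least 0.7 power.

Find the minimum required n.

n = 22

Set Φ(δ − 1.645) = 0.7; then δ − 1.645 = Φ⁻¹(0.7) = 0.524, giving δ = 2.169.
δ = d·√n ⇒ n = (δ/d)² = (2.169 / 0.47)² = 21.30.
Round up to the next whole unit.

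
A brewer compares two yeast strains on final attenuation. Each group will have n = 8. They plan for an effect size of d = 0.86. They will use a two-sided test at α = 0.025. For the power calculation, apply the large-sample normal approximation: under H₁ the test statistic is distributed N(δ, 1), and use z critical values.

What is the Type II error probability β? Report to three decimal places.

β ≈ 0.699

Noncentrality parameter: δ = d·√(n/2) = 0.86 × √(8/2) = 1.7200
Two-sided α = 0.025 → critical value z_{0.0125} = 2.241.
Power = Φ(δ − 2.241) + Φ(−δ − 2.241) = Φ(-0.521) + Φ(-3.961) = 0.3010 + 0.0000 = 0.3011.
Type II error: β = 1 − power = 1 − 0.3011 = 0.6989.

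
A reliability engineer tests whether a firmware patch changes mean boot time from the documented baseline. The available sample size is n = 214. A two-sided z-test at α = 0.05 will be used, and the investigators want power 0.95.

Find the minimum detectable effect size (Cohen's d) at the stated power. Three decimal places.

Required noncentrality: δ = z_{0.025} + z_{0.05} = 1.960 + 1.645 = 3.605.
(Lower-tail contribution to power is negligible for δ > 0.)
δ = d·√n ⇒ d = δ/√n = 3.605/√214 = 0.2464.

d ≈ 0.246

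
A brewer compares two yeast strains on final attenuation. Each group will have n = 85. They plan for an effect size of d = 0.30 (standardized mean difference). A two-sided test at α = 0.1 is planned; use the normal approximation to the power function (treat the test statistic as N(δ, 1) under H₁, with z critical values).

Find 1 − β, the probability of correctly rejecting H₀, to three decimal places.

Noncentrality parameter: δ = d·√(n/2) = 0.30 × √(85/2) = 1.9558
Critical value for a two-sided test at α = 0.1: z_{α/2} = 1.645.
Power = Φ(δ − 1.645) + Φ(−δ − 1.645) = Φ(0.311) + Φ(-3.601) = 0.6221 + 0.0002 = 0.6222.

Power ≈ 0.622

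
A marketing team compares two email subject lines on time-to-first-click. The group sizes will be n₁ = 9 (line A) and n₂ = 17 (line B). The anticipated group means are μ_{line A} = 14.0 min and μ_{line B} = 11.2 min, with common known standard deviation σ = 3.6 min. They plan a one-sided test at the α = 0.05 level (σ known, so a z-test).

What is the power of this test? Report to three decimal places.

Power ≈ 0.596

Standardized effect: d = |μ_{line A} − μ_{line B}| / σ = |14.0 − 11.2| / 3.6 = 0.7778
Noncentrality parameter: δ = d / √(1/n₁ + 1/n₂) = 0.7778 / √(1/9 + 1/17) = 1.8868
One-sided α = 0.05 → critical value z_{0.05} = 1.645.
Power = Φ(δ − 1.645) = Φ(0.242) = 0.5956.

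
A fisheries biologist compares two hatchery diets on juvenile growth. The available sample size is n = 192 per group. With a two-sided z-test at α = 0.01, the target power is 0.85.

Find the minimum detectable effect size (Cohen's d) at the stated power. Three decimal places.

Required noncentrality: δ = z_{0.005} + z_{0.15} = 2.576 + 1.036 = 3.612.
(The second rejection-region term Φ(−δ − z_{α/2}) is negligible and dropped.)
δ = d·√(n/2) ⇒ d = δ/√(n/2) = 3.612/√(192/2) = 0.3687.

d ≈ 0.369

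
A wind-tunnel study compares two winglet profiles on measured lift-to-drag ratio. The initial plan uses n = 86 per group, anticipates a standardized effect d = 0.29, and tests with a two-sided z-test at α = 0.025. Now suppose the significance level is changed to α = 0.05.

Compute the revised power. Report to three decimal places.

Power ≈ 0.477

δ = d·√(n/2) = 0.29 × √(86/2) = 1.9017 (unchanged). New critical value: z_{0.025} = 1.960.
Revised power = Φ(δ − 1.960) + Φ(−δ − 1.960) = Φ(-0.058) + Φ(-3.862) = 0.4768 + 0.0001 = 0.4768.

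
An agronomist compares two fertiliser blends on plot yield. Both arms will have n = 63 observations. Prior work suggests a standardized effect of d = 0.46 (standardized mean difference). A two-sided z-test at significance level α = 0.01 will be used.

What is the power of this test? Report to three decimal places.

Power ≈ 0.502

Noncentrality parameter: λ = d·√(n/2) = 0.46 × √(63/2) = 2.5817
Critical value for a two-sided test at α = 0.01: z_{α/2} = 2.576.
Power = Φ(λ − 2.576) + Φ(−λ − 2.576) = Φ(0.006) + Φ(-5.158) = 0.5024 + 0.0000 = 0.5024.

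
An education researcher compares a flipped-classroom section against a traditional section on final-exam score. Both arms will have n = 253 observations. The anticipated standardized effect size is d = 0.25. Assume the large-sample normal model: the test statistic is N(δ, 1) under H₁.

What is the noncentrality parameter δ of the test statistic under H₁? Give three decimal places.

The noncentrality parameter scales effect size by the design's sample-size factor: δ = d·√(n/2) = 0.25 × √(253/2) = 2.8118

δ ≈ 2.812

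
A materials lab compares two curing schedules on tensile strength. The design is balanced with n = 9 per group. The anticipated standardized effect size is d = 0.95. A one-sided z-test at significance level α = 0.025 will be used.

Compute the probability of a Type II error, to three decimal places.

β ≈ 0.478

Noncentrality parameter: δ = d·√(n/2) = 0.95 × √(9/2) = 2.0153
Critical value for a one-sided test at α = 0.025: z_α = 1.960.
Power = Φ(δ − 1.960) = Φ(0.055) = 0.5220.
Type II error: β = 1 − power = 1 − 0.5220 = 0.4780.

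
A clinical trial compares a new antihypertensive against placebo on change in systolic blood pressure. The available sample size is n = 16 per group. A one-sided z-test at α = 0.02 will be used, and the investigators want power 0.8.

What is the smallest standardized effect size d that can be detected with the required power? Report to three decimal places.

Need Φ(δ − 2.054) = 0.8, so δ = 2.054 + 0.842 = 2.895.
δ = d·√(n/2) ⇒ d = δ/√(n/2) = 2.895/√(16/2) = 1.0237.

d ≈ 1.024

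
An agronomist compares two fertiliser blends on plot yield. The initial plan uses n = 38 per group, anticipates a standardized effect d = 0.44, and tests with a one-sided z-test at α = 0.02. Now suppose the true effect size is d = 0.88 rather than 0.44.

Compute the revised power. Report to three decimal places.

With d = 0.88: δ = d·√(n/2) = 0.88 × √(38/2) = 3.8358. Critical value z_{0.02} = 2.054.
Revised power = P(Z > 2.054 − δ) = Φ(1.782) = 0.9626.

Power ≈ 0.963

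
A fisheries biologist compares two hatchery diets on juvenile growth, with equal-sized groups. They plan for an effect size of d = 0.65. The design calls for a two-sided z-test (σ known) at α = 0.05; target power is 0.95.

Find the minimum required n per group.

n = 62 per group

Set Φ(δ − 1.960) = 0.95; then δ − 1.960 = Φ⁻¹(0.95) = 1.645, giving δ = 3.605.
(Ignoring the negligible lower-tail rejection probability gives the usual closed-form inversion.)
δ = d·√(n/2) ⇒ n = 2(δ/d)² = 2 × (3.605 / 0.65)² = 61.51.
Round up to the next whole unit.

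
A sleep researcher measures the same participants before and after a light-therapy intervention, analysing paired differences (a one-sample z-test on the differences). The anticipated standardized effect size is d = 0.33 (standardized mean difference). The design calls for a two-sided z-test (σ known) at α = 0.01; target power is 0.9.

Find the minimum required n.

n = 137

For power 0.9 need Φ(δ − z_{0.005}) = 0.9, so δ = z_{0.005} + z_{0.10} = 2.576 + 1.282 = 3.857.
(For δ > 0 the lower-tail rejection region contributes negligibly to power, so the one-term inversion is standard.)
δ = d·√n ⇒ n = (δ/d)² = (3.857 / 0.33)² = 136.63.
Rounding up, n = 137.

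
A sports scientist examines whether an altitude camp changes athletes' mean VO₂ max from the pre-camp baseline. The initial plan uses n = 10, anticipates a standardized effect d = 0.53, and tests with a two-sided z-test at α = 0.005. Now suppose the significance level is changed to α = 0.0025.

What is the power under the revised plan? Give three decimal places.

δ = d·√n = 0.53 × √10 = 1.6760 (unchanged). New critical value: z_{0.0013} = 3.023.
Revised power = Φ(δ − 3.023) + Φ(−δ − 3.023) = Φ(-1.347) + Φ(-4.699) = 0.0889 + 0.0000 = 0.0889.

Power ≈ 0.089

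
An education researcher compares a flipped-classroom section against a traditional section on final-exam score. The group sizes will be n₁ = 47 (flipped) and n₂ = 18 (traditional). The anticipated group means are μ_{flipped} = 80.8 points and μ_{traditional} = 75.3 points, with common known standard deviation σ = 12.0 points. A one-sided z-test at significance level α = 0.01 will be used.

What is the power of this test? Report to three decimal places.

Power ≈ 0.251

Standardized effect: d = |μ_{flipped} − μ_{traditional}| / σ = |80.8 − 75.3| / 12.0 = 0.4583
Noncentrality parameter: δ = d / √(1/n₁ + 1/n₂) = 0.4583 / √(1/47 + 1/18) = 1.6535
Critical value for a one-sided test at α = 0.01: z_α = 2.326.
Power = Φ(δ − 2.326) = Φ(-0.673) = 0.2505.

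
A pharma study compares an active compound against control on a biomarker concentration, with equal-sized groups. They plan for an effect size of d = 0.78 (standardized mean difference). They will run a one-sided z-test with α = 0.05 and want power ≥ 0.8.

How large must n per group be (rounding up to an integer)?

n = 21 per group

For power 0.8 need Φ(δ − z_{0.05}) = 0.8, so δ = z_{0.05} + z_{0.20} = 1.645 + 0.842 = 2.486.
δ = d·√(n/2) ⇒ n = 2(δ/d)² = 2 × (2.486 / 0.78)² = 20.32.
Rounding up, n = 21 per group.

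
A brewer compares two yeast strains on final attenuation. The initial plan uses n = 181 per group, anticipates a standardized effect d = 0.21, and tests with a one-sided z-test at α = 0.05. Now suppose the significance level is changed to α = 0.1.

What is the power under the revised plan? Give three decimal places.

Power ≈ 0.763

δ = d·√(n/2) = 0.21 × √(181/2) = 1.9978 (unchanged). New critical value: z_{0.1} = 1.282.
Revised power = P(Z > 1.282 − δ) = Φ(0.716) = 0.7631.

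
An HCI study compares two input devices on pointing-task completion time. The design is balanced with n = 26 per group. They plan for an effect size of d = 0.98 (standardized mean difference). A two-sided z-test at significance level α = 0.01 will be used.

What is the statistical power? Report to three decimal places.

Power ≈ 0.831

Noncentrality parameter: δ = d·√(n/2) = 0.98 × √(26/2) = 3.5334
Two-sided α = 0.01 → critical value z_{0.005} = 2.576.
Power = Φ(δ − 2.576) + Φ(−δ − 2.576) = Φ(0.958) + Φ(-6.109) = 0.8309 + 0.0000 = 0.8309.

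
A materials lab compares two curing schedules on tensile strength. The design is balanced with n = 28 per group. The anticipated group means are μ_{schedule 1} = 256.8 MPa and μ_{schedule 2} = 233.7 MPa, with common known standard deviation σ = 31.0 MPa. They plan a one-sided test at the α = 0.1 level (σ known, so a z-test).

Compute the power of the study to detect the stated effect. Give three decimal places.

Standardized effect: d = |μ_{schedule 1} − μ_{schedule 2}| / σ = |256.8 − 233.7| / 31.0 = 0.7452
Noncentrality parameter: δ = d·√(n/2) = 0.7452 × √(28/2) = 2.7881
Critical value for a one-sided test at α = 0.1: z_α = 1.282.
Power = Φ(δ − 1.282) = Φ(1.507) = 0.9340.

Power ≈ 0.934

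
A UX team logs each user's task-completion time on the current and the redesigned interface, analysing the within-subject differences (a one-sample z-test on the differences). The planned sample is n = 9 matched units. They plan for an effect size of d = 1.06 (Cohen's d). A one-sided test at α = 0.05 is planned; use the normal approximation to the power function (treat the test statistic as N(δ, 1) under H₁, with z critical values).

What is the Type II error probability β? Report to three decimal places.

β ≈ 0.062

Noncentrality parameter: δ = d·√n = 1.06 × √9 = 3.1800
Critical value for a one-sided test at α = 0.05: z_α = 1.645.
Power = P(Z > 1.645 − δ) = Φ(1.535) = 0.9376.
Type II error: β = 1 − power = 1 − 0.9376 = 0.0624.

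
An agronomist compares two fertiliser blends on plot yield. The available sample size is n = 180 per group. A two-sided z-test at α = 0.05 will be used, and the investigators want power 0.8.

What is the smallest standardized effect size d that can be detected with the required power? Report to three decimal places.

Need Φ(δ − 1.960) = 0.8, so δ = 1.960 + 0.842 = 2.802.
(The second rejection-region term Φ(−δ − z_{α/2}) is negligible and dropped.)
δ = d·√(n/2) ⇒ d = δ/√(n/2) = 2.802/√(180/2) = 0.2953.

d ≈ 0.295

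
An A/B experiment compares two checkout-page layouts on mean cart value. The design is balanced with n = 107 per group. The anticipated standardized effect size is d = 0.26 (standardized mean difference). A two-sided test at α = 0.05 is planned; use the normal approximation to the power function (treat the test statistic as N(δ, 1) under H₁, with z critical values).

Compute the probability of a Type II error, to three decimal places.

Noncentrality parameter: δ = d·√(n/2) = 0.26 × √(107/2) = 1.9017
Critical value for a two-sided test at α = 0.05: z_{α/2} = 1.960.
Power = Φ(δ − 1.960) + Φ(−δ − 1.960) = Φ(-0.058) + Φ(-3.862) = 0.4768 + 0.0001 = 0.4768.
Type II error: β = 1 − power = 1 − 0.4768 = 0.5232.

β ≈ 0.523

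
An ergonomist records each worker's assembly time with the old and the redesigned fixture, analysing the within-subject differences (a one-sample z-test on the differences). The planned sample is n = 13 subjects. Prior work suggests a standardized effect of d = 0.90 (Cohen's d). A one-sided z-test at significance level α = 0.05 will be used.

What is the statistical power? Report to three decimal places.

Power ≈ 0.945

Noncentrality parameter: δ = d·√n = 0.90 × √13 = 3.2450
One-sided α = 0.05 → critical value z_{0.05} = 1.645.
Power = P(Z > 1.645 − δ) = Φ(1.600) = 0.9452.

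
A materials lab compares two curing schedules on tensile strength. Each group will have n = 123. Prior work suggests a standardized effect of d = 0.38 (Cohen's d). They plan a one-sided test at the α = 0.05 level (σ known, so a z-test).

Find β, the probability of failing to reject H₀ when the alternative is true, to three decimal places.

Noncentrality parameter: δ = d·√(n/2) = 0.38 × √(123/2) = 2.9800
One-sided α = 0.05 → critical value z_{0.05} = 1.645.
Power = Φ(δ − 1.645) = Φ(1.335) = 0.9091.
Type II error: β = 1 − power = 1 − 0.9091 = 0.0909.

β ≈ 0.091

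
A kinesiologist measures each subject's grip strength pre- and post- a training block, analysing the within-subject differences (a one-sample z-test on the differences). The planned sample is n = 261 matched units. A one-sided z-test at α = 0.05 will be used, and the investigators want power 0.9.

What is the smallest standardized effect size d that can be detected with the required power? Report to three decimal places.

d ≈ 0.181

Need Φ(δ − 1.645) = 0.9, so δ = 1.645 + 1.282 = 2.926.
δ = d·√n ⇒ d = δ/√n = 2.926/√261 = 0.1811.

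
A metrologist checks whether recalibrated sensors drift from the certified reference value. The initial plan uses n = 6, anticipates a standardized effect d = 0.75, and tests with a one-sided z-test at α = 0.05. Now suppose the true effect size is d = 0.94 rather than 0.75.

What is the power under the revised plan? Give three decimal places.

With d = 0.94: δ = d·√n = 0.94 × √6 = 2.3025. Critical value z_{0.05} = 1.645.
Revised power = P(Z > 1.645 − δ) = Φ(0.658) = 0.7446.

Power ≈ 0.745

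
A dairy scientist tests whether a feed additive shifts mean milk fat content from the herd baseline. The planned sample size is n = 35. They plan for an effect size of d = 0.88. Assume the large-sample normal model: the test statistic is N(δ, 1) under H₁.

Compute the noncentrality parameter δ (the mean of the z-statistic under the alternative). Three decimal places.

δ ≈ 5.206

δ = d·√n = 0.88 × √35 = 5.2062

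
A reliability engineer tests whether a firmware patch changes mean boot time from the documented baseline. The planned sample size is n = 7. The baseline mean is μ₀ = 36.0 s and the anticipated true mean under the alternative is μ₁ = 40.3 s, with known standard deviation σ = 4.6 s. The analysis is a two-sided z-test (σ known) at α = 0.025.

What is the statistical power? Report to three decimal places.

Power ≈ 0.592

Standardized effect: d = |μ₁ − μ₀| / σ = |40.3 − 36.0| / 4.6 = 0.9348
Noncentrality parameter: δ = d·√n = 0.9348 × √7 = 2.4732
Critical value for a two-sided test at α = 0.025: z_{α/2} = 2.241.
Power = Φ(δ − 2.241) + Φ(−δ − 2.241) = Φ(0.232) + Φ(-4.715) = 0.5917 + 0.0000 = 0.5917.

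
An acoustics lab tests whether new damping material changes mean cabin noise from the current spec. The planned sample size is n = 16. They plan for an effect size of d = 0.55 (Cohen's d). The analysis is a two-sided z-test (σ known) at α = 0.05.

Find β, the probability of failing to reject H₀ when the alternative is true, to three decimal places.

Noncentrality parameter: δ = d·√n = 0.55 × √16 = 2.2000
Critical value for a two-sided test at α = 0.05: z_{α/2} = 1.960.
Power = Φ(δ − 1.960) + Φ(−δ − 1.960) = Φ(0.240) + Φ(-4.160) = 0.5948 + 0.0000 = 0.5949.
Type II error: β = 1 − power = 1 − 0.5949 = 0.4051.

β ≈ 0.405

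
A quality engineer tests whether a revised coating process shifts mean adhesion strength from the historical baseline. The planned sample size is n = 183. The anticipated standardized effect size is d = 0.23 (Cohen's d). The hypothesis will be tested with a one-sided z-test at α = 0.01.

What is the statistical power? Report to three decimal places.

Noncentrality parameter: δ = d·√n = 0.23 × √183 = 3.1114
Critical value for a one-sided test at α = 0.01: z_α = 2.326.
Power = P(Z > 2.326 − δ) = Φ(0.785) = 0.7838.

Power ≈ 0.784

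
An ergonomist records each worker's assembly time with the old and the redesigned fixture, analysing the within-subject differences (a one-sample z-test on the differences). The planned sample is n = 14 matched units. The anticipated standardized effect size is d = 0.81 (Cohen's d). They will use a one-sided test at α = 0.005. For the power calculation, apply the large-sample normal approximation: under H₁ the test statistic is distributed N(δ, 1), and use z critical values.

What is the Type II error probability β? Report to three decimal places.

Noncentrality parameter: δ = d·√n = 0.81 × √14 = 3.0307
Critical value for a one-sided test at α = 0.005: z_α = 2.576.
Power = Φ(δ − 2.576) = Φ(0.455) = 0.6754.
Type II error: β = 1 − power = 1 − 0.6754 = 0.3246.

β ≈ 0.325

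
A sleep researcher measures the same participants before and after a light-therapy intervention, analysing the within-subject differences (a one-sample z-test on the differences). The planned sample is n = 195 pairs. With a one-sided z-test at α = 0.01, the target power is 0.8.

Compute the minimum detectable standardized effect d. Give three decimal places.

d ≈ 0.227

Required noncentrality: δ = z_{0.01} + z_{0.20} = 2.326 + 0.842 = 3.168.
δ = d·√n ⇒ d = δ/√n = 3.168/√195 = 0.2269.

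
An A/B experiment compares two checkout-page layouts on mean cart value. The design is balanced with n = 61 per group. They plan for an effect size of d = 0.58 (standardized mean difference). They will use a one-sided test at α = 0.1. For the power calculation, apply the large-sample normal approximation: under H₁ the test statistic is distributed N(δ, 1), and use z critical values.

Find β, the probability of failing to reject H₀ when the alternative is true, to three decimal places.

Noncentrality parameter: δ = d·√(n/2) = 0.58 × √(61/2) = 3.2032
One-sided α = 0.1 → critical value z_{0.1} = 1.282.
Power = P(Z > 1.282 − δ) = Φ(1.922) = 0.9727.
Type II error: β = 1 − power = 1 − 0.9727 = 0.0273.

β ≈ 0.027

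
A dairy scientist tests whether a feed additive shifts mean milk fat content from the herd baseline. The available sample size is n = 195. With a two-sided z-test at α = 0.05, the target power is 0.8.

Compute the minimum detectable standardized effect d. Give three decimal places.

Required noncentrality: δ = z_{0.025} + z_{0.20} = 1.960 + 0.842 = 2.802.
(The second rejection-region term Φ(−δ − z_{α/2}) is negligible and dropped.)
δ = d·√n ⇒ d = δ/√n = 2.802/√195 = 0.2006.

d ≈ 0.201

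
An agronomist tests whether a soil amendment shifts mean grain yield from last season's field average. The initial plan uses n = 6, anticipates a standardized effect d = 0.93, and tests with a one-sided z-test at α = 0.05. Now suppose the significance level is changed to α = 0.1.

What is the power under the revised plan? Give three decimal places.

δ = d·√n = 0.93 × √6 = 2.2780 (unchanged). New critical value: z_{0.1} = 1.282.
Revised power = P(Z > 1.282 − δ) = Φ(0.996) = 0.8405.

Power ≈ 0.840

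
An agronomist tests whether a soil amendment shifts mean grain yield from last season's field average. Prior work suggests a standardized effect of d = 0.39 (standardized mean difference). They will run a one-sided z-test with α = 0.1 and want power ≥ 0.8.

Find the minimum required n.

n = 30

For power 0.8 need Φ(δ − z_{0.1}) = 0.8, so δ = z_{0.1} + z_{0.20} = 1.282 + 0.842 = 2.123.
δ = d·√n ⇒ n = (δ/d)² = (2.123 / 0.39)² = 29.64.
Rounding up, n = 30.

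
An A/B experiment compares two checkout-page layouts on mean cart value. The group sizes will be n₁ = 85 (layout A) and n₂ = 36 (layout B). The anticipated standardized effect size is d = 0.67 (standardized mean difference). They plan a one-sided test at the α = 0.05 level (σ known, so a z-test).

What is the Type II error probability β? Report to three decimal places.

Noncentrality parameter: λ = d / √(1/n₁ + 1/n₂) = 0.67 / √(1/85 + 1/36) = 3.3693
One-sided α = 0.05 → critical value z_{0.05} = 1.645.
Power = P(Z > 1.645 − λ) = Φ(1.724) = 0.9577.
Type II error: β = 1 − power = 1 − 0.9577 = 0.0423.

β ≈ 0.042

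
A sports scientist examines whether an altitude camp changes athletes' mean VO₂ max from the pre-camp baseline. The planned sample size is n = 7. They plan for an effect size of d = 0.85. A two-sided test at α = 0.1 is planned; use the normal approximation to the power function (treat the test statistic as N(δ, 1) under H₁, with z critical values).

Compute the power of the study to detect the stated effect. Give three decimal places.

Noncentrality parameter: δ = d·√n = 0.85 × √7 = 2.2489
Two-sided α = 0.1 → critical value z_{0.05} = 1.645.
Power = Φ(δ − 1.645) + Φ(−δ − 1.645) = Φ(0.604) + Φ(-3.894) = 0.7271 + 0.0000 = 0.7271.

Power ≈ 0.727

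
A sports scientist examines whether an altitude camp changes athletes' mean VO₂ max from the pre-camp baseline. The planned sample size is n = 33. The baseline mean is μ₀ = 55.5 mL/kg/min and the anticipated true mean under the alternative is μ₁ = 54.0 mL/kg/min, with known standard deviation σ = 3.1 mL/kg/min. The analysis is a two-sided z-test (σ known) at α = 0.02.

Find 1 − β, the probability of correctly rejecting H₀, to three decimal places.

Standardized effect: d = |μ₁ − μ₀| / σ = |54.0 − 55.5| / 3.1 = 0.4839
Noncentrality parameter: δ = d·√n = 0.4839 × √33 = 2.7796
Two-sided α = 0.02 → critical value z_{0.01} = 2.326.
Power = Φ(δ − 2.326) + Φ(−δ − 2.326) = Φ(0.453) + Φ(-5.106) = 0.6748 + 0.0000 = 0.6748.

Power ≈ 0.675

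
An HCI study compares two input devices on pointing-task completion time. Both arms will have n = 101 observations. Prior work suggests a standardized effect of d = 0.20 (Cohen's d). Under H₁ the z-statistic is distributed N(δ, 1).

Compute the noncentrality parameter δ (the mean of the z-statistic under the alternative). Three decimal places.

δ = d·√(n/2) = 0.20 × √(101/2) = 1.4213

δ ≈ 1.421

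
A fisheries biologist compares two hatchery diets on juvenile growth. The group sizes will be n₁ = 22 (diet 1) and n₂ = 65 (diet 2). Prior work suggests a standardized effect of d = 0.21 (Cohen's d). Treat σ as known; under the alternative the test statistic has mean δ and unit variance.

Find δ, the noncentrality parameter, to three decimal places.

The noncentrality parameter scales effect size by the design's sample-size factor: δ = d / √(1/n₁ + 1/n₂) = 0.21 / √(1/22 + 1/65) = 0.8514

δ ≈ 0.851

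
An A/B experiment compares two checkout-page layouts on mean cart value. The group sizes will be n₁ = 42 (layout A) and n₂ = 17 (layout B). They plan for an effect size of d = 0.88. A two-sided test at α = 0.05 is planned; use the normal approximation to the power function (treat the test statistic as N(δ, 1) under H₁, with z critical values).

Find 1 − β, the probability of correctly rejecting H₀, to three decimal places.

Noncentrality parameter: δ = d / √(1/n₁ + 1/n₂) = 0.88 / √(1/42 + 1/17) = 3.0613
Two-sided α = 0.05 → critical value z_{0.025} = 1.960.
Power = Φ(δ − 1.960) + Φ(−δ − 1.960) = Φ(1.101) + Φ(-5.021) = 0.8646 + 0.0000 = 0.8646.

Power ≈ 0.865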